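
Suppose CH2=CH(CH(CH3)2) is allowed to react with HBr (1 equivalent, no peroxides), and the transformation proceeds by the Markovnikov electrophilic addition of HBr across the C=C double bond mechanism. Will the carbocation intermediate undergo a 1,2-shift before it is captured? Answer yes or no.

yes

The first-formed carbocation is secondary.
The adjacent isopropyl carbon already bears 2 other carbon substituents and has a hydrogen to migrate; after a 1,2-hydride shift from that carbon the positive charge sits on a tertiary centre.
Tertiary is more stable than secondary, so the shift occurs.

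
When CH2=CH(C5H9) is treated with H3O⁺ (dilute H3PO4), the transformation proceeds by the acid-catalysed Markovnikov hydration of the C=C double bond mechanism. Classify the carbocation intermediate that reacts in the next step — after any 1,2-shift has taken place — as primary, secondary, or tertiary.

Step 1: The π electrons of the C=C bond attack a proton of H3O⁺; Markovnikov addition places the new C–H on the less-substituted alkene carbon, so the positive charge ends up on the more-substituted carbon — a secondary carbocation. H2O is released.
Step 2: Carbocation rearrangement: a 1,2-hydride shift from the adjacent cyclopentyl carbon converts the initially-formed secondary cation into the more stable tertiary cation.
The cation rearranges from secondary to tertiary via a 1,2-hydride shift from the adjacent cyclopentyl carbon; the tertiary cation is what reacts next.

tertiary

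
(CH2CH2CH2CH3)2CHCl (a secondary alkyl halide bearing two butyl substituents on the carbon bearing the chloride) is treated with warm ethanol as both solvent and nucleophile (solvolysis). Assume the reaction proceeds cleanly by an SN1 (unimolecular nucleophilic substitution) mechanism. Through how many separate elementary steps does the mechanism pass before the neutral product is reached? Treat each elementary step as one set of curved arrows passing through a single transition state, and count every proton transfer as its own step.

3

Step 1: The C–Cl bond breaks with both electrons going to the chloride; Cl⁻ leaves and a secondary carbocation remains.
(No 1,2-shift: no single shift to an adjacent carbon would give a more stable cation.)
Step 2: CH3CH2OH donates an oxygen lone pair into the empty p orbital of the cation, giving a protonated ether (an oxonium ion).
Step 3: Deprotonation of the oxonium oxygen by solvent ethanol yields the neutral ether.
Total: 3 elementary steps.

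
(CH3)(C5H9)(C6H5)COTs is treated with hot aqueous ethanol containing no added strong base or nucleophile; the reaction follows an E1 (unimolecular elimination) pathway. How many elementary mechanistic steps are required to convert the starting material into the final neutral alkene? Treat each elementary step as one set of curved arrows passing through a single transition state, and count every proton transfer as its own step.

2

Step 1: The C–O bond breaks with both electrons going to the tosylate; TsO⁻ leaves and a tertiary carbocation remains.
(No 1,2-shift: no single shift to an adjacent carbon would give a more stable cation.)
Step 2: A weak base (a water (or ethanol) molecule from the solvent) removes a proton from a carbon adjacent to the cationic centre; the electrons of that C–H bond become the new π(C=C) bond, giving the alkene.
Total: 2 elementary steps.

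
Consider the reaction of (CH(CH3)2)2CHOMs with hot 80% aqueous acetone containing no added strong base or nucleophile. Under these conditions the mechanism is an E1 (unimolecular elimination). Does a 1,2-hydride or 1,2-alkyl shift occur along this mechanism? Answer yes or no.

The first-formed carbocation is secondary.
The adjacent isopropyl carbon already bears 2 other carbon substituents and has a hydrogen to migrate; after a 1,2-hydride shift from that carbon the positive charge sits on a tertiary centre.
Tertiary is more stable than secondary, so the shift occurs.

yes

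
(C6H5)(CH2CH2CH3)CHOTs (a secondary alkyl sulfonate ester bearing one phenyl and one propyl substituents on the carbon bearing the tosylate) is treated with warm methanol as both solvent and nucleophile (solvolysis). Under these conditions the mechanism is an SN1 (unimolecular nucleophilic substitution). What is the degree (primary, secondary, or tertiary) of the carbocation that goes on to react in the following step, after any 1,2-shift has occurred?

Step 1: Rate-determining heterolysis of the C–O bond gives TsO⁻ and a secondary carbocation.
No single 1,2-shift to an adjacent carbon would give a more-substituted cation, so no rearrangement occurs.

secondary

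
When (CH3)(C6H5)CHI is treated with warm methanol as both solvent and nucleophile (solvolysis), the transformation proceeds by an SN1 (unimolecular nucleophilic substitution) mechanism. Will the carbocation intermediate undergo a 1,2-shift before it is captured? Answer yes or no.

The first-formed carbocation is secondary.
No single 1,2-shift to an adjacent carbon would produce a more-substituted cation than the one already present, so no rearrangement occurs.

no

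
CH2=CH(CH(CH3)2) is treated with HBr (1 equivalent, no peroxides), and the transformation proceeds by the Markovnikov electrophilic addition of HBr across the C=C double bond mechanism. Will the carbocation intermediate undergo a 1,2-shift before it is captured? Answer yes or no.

yes

The first-formed carbocation is secondary.
The adjacent isopropyl carbon already bears 2 other carbon substituents and has a hydrogen to migrate; after a 1,2-hydride shift from that carbon the positive charge sits on a tertiary centre.
Tertiary is more stable than secondary, so the shift occurs.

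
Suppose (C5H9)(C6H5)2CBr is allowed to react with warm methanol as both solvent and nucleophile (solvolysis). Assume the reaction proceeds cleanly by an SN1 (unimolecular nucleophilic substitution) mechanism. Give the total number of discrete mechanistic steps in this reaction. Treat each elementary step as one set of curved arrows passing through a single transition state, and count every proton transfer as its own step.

Step 1: Unassisted departure of Br⁻ (taking the C–Br bonding pair) generates a tertiary carbocation.
(No 1,2-shift: no single shift to an adjacent carbon would give a more stable cation.)
Step 2: Nucleophilic capture: the oxygen of CH3OH bonds to the cationic carbon, producing an oxonium-ion intermediate.
Step 3: Deprotonation of the oxonium oxygen by solvent methanol yields the neutral ether.
Total: 3 elementary steps.

3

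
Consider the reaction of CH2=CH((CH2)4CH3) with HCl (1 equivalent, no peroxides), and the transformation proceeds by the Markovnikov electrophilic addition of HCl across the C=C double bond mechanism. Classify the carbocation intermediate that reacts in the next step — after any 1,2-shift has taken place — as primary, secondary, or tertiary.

secondary

Step 1: Protonation of the alkene by HCl: the π bond acts as the nucleophile and picks up H⁺, giving the more stable (Markovnikov) secondary carbocation. The H–Cl bond breaks heterolytically, releasing Cl⁻.
No single 1,2-shift to an adjacent carbon would give a more-substituted cation, so no rearrangement occurs.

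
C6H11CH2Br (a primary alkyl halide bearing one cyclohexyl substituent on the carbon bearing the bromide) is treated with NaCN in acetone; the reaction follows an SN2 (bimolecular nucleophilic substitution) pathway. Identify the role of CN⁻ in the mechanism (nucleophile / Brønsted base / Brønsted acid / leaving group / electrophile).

nucleophile

Step 1: CN⁻ attacks the back face of the α-carbon while Br⁻ departs with the C–Br bonding pair — a single concerted displacement through a pentacoordinate transition state.
CN⁻ donates an electron pair to form a new σ-bond to carbon — it is the nucleophile.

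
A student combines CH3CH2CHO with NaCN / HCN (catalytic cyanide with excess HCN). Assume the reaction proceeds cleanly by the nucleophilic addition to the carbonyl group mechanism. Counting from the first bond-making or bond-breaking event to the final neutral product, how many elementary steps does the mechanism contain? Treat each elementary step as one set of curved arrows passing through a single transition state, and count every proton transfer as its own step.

Step 1: A lone pair / filled orbital on CN⁻ attacks the electrophilic carbonyl carbon; the π(C=O) electrons shift onto oxygen, producing a tetrahedral alkoxide intermediate.
Step 2: The alkoxide oxygen removes a proton from HCN present in the mixture, giving a cyanohydrin and regenerating CN⁻.
Total: 2 elementary steps.

2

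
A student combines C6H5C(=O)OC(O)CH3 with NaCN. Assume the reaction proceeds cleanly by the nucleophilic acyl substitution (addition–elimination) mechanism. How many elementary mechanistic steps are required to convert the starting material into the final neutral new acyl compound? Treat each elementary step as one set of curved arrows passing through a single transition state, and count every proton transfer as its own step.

2

Step 1: A lone pair on the C of CN⁻ attacks the electrophilic acyl carbon; the π(C=O) electrons move onto oxygen, giving a tetrahedral intermediate.
Step 2: Collapse of the tetrahedral intermediate: the alkoxide oxygen pushes its lone pair back to re-form C=O while CH3CO2⁻ leaves.
Total: 2 elementary steps.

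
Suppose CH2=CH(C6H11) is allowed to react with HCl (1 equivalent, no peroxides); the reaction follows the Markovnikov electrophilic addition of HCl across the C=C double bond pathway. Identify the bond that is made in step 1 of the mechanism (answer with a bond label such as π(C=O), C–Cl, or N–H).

C–H

Step 1: The π electrons of the C=C bond attack a proton of HCl; Markovnikov addition places the new C–H on the less-substituted alkene carbon, so the positive charge ends up on the more-substituted carbon — a secondary carbocation. The H–Cl bond breaks heterolytically, releasing Cl⁻.
The bond formed in this step is the C–H bond.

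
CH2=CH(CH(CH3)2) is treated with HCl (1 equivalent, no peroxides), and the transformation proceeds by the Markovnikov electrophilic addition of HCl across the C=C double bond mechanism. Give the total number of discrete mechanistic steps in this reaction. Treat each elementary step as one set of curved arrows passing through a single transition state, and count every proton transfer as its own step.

Step 1: The π electrons of the C=C bond attack a proton of HCl; Markovnikov addition places the new C–H on the less-substituted alkene carbon, so the positive charge ends up on the more-substituted carbon — a secondary carbocation. The H–Cl bond breaks heterolytically, releasing Cl⁻.
Step 2: A 1,2-hydride shift from the adjacent isopropyl carbon moves the positive charge from the secondary centre to an adjacent carbon, generating a more stable tertiary carbocation.
Step 3: Cl⁻ captures the cation: a lone pair on Cl⁻ fills the empty p orbital, producing the alkyl halide product.
Total: 3 elementary steps.

3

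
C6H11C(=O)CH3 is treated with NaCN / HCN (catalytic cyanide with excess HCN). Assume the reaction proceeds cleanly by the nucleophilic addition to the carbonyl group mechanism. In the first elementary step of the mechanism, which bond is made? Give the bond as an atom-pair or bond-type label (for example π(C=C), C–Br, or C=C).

C–C

Step 1: Nucleophilic addition: CN⁻ adds to the carbonyl carbon, pushing the π(C=O) electron pair onto oxygen and giving a tetrahedral alkoxide.
The bond formed in this step is the C–C bond.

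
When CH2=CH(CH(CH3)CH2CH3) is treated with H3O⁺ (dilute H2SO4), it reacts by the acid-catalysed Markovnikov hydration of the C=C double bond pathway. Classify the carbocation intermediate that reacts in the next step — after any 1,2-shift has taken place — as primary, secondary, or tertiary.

Step 1: The π electrons of the C=C bond attack a proton of H3O⁺; Markovnikov addition places the new C–H on the less-substituted alkene carbon, so the positive charge ends up on the more-substituted carbon — a secondary carbocation. H2O is released.
Step 2: Carbocation rearrangement: a 1,2-hydride shift from the adjacent sec-butyl carbon converts the initially-formed secondary cation into the more stable tertiary cation.
The cation rearranges from secondary to tertiary via a 1,2-hydride shift from the adjacent sec-butyl carbon; the tertiary cation is what reacts next.

tertiary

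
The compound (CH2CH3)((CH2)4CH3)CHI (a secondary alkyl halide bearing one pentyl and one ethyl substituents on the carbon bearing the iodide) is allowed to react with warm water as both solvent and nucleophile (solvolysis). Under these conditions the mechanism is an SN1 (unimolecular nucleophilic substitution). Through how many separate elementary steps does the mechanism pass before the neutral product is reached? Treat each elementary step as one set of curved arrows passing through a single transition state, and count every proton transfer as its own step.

Step 1: Rate-determining heterolysis of the C–I bond gives I⁻ and a secondary carbocation.
(No 1,2-shift: no single shift to an adjacent carbon would give a more stable cation.)
Step 2: A lone pair on the oxygen of H2O attacks the carbocation, forming a new C–O σ-bond and an oxonium ion.
Step 3: A second solvent molecule removes the proton on oxygen, giving the neutral alcohol product.
Total: 3 elementary steps.

3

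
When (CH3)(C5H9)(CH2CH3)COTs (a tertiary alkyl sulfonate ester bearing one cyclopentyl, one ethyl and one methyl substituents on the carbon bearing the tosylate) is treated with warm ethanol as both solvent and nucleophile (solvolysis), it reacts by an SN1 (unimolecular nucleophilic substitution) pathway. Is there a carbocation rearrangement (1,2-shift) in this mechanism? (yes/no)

The first-formed carbocation is tertiary.
No single 1,2-shift to an adjacent carbon would produce a more-substituted cation than the one already present, so no rearrangement occurs.

no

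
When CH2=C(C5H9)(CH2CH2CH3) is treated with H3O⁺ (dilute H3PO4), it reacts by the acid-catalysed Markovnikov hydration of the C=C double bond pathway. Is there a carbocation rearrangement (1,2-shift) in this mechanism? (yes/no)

The first-formed carbocation is tertiary.
No single 1,2-shift to an adjacent carbon would produce a more-substituted cation than the one already present, so no rearrangement occurs.

no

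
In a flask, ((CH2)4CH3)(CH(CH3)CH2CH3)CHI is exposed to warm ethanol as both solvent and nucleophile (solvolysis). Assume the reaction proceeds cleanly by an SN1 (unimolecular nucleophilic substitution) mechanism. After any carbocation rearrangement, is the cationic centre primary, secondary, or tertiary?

tertiary

Step 1: Ionisation: the C–I σ-bond cleaves heterolytically; both bonding electrons depart with I⁻, leaving a secondary carbocation at the α-carbon.
Step 2: Carbocation rearrangement: a 1,2-hydride shift from the adjacent sec-butyl carbon converts the initially-formed secondary cation into the more stable tertiary cation.
The cation rearranges from secondary to tertiary via a 1,2-hydride shift from the adjacent sec-butyl carbon; the tertiary cation is what reacts next.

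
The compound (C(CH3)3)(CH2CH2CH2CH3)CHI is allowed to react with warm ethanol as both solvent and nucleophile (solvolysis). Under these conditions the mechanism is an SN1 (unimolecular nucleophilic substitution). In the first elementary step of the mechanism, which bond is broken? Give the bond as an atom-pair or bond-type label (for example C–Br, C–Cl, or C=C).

Step 1: The C–I bond breaks with both electrons going to the iodide; I⁻ leaves and a secondary carbocation remains.
The bond broken in this step is the C–I bond.

C–I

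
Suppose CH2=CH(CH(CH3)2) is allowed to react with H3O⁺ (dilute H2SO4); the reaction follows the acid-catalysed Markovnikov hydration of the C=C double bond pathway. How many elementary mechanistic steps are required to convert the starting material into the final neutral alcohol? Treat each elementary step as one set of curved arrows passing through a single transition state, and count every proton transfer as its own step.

4

Step 1: Electrophilic addition begins with the π(C=C) electrons forming a bond to the proton of H3O⁺. Following Markovnikov's rule, the resulting cation is secondary. H2O is released.
Step 2: Carbocation rearrangement: a 1,2-hydride shift from the adjacent isopropyl carbon converts the initially-formed secondary cation into the more stable tertiary cation.
Step 3: Nucleophilic capture of the cation by H2O produces the protonated alcohol (an oxonium ion).
Step 4: H2O removes a proton from the oxonium oxygen, regenerating H3O⁺ and giving the neutral alcohol.
Total: 4 elementary steps.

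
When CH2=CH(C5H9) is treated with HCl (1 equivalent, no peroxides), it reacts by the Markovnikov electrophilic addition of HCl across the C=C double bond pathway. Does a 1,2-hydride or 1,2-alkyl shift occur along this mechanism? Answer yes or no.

The first-formed carbocation is secondary.
The adjacent cyclopentyl carbon already bears 2 other carbon substituents and has a hydrogen to migrate; after a 1,2-hydride shift from that carbon the positive charge sits on a tertiary centre.
Tertiary is more stable than secondary, so the shift occurs.

yes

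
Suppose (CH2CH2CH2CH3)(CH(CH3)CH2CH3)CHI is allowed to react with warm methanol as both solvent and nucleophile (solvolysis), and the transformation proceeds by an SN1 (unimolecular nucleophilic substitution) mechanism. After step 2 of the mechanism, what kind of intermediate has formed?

Step 1: Unassisted departure of I⁻ (taking the C–I bonding pair) generates a secondary carbocation.
Step 2: Carbocation rearrangement: a 1,2-hydride shift from the adjacent sec-butyl carbon converts the initially-formed secondary cation into the more stable tertiary cation.
After step 2 the species present is a tertiary carbocation.

tertiary carbocation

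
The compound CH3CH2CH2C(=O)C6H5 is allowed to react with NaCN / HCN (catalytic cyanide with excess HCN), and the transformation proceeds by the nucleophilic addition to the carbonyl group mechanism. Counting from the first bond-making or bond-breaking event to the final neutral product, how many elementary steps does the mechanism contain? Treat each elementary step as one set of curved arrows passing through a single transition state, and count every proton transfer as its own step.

2

Step 1: A lone pair / filled orbital on CN⁻ attacks the electrophilic carbonyl carbon; the π(C=O) electrons shift onto oxygen, producing a tetrahedral alkoxide intermediate.
Step 2: The alkoxide is protonated in situ by undissociated HCN, yielding a cyanohydrin; the CN⁻ so formed carries on the cycle.
Total: 2 elementary steps.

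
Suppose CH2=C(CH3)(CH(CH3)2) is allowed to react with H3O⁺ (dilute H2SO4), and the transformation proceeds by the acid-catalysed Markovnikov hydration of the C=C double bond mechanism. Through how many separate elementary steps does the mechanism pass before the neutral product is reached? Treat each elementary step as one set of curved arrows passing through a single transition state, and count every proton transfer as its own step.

3

Step 1: The π electrons of the C=C bond attack a proton of H3O⁺; Markovnikov addition places the new C–H on the less-substituted alkene carbon, so the positive charge ends up on the more-substituted carbon — a tertiary carbocation. H2O is released.
(No 1,2-shift: no single shift to an adjacent carbon would give a more stable cation.)
Step 2: Water acts as the nucleophile: an oxygen lone pair bonds to the cationic carbon, giving an oxonium-ion intermediate.
Step 3: Proton transfer from the O–H of the oxonium ion to H2O completes the catalytic cycle and yields the alcohol.
Total: 3 elementary steps.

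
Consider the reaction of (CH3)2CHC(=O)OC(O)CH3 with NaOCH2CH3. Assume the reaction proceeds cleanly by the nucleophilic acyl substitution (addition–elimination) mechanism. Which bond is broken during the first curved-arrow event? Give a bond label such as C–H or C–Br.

π(C=O)

Step 1: Nucleophilic addition of CH3CH2O⁻ to the acyl carbon breaks the π(C=O) bond and yields a tetrahedral, anionic intermediate.
The bond broken in this step is the π(C=O) bond.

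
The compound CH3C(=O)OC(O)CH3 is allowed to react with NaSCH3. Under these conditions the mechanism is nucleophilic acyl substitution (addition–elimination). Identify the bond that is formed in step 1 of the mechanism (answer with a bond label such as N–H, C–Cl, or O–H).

C–S

Step 1: Nucleophilic addition of CH3S⁻ to the acyl carbon breaks the π(C=O) bond and yields a tetrahedral, anionic intermediate.
The bond formed in this step is the C–S bond.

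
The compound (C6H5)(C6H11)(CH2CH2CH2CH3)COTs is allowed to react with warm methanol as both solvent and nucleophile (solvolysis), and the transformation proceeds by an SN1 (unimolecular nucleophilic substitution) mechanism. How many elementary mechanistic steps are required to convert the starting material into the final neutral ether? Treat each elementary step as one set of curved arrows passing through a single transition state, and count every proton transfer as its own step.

Step 1: The C–O bond breaks with both electrons going to the tosylate; TsO⁻ leaves and a tertiary carbocation remains.
(No 1,2-shift: no single shift to an adjacent carbon would give a more stable cation.)
Step 2: A lone pair on the oxygen of CH3OH attacks the carbocation, forming a new C–O σ-bond and an oxonium ion.
Step 3: Deprotonation of the oxonium oxygen by solvent methanol yields the neutral ether.
Total: 3 elementary steps.

3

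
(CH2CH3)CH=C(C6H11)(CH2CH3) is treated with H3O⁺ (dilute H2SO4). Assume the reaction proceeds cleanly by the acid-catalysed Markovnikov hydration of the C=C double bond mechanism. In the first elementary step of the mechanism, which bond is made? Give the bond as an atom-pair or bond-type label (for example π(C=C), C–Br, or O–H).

Step 1: Protonation of the alkene by H3O⁺: the π bond acts as the nucleophile and picks up H⁺, giving the more stable (Markovnikov) tertiary carbocation. H2O is released.
The bond formed in this step is the C–H bond.

C–H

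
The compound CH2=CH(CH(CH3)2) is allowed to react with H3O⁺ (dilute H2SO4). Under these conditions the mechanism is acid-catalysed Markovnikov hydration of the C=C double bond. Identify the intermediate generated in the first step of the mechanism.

secondary carbocation

Step 1: Electrophilic addition begins with the π(C=C) electrons forming a bond to the proton of H3O⁺. Following Markovnikov's rule, the resulting cation is secondary. H2O is released.
After step 1 the species present is a secondary carbocation.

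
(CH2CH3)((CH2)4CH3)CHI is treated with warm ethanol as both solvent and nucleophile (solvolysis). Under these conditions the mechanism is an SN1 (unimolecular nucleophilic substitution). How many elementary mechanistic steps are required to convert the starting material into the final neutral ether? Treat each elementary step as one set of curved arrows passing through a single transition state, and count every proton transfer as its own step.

3

Step 1: Unassisted departure of I⁻ (taking the C–I bonding pair) generates a secondary carbocation.
(No 1,2-shift: no single shift to an adjacent carbon would give a more stable cation.)
Step 2: CH3CH2OH donates an oxygen lone pair into the empty p orbital of the cation, giving a protonated ether (an oxonium ion).
Step 3: A second solvent molecule removes the proton on oxygen, giving the neutral ether product.
Total: 3 elementary steps.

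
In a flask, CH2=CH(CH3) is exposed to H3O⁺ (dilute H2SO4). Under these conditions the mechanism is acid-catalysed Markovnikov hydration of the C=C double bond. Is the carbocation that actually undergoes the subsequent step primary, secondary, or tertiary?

Step 1: Protonation of the alkene by H3O⁺: the π bond acts as the nucleophile and picks up H⁺, giving the more stable (Markovnikov) secondary carbocation. H2O is released.
No single 1,2-shift to an adjacent carbon would give a more-substituted cation, so no rearrangement occurs.

secondary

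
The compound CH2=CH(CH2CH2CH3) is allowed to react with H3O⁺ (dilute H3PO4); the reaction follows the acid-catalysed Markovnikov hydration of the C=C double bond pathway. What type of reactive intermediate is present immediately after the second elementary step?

Step 1: The π electrons of the C=C bond attack a proton of H3O⁺; Markovnikov addition places the new C–H on the less-substituted alkene carbon, so the positive charge ends up on the more-substituted carbon — a secondary carbocation. H2O is released.
Step 2: A lone pair on the oxygen of H2O attacks the carbocation, forming a C–O bond and an oxonium ion (a protonated alcohol).
After step 2 the species present is an oxonium ion.

oxonium ion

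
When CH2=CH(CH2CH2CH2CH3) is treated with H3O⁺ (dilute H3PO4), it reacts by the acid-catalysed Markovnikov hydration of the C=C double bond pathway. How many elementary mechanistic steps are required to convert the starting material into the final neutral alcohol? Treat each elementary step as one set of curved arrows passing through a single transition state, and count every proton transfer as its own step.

Step 1: The π electrons of the C=C bond attack a proton of H3O⁺; Markovnikov addition places the new C–H on the less-substituted alkene carbon, so the positive charge ends up on the more-substituted carbon — a secondary carbocation. H2O is released.
(No 1,2-shift: no single shift to an adjacent carbon would give a more stable cation.)
Step 2: Nucleophilic capture of the cation by H2O produces the protonated alcohol (an oxonium ion).
Step 3: H2O removes a proton from the oxonium oxygen, regenerating H3O⁺ and giving the neutral alcohol.
Total: 3 elementary steps.

3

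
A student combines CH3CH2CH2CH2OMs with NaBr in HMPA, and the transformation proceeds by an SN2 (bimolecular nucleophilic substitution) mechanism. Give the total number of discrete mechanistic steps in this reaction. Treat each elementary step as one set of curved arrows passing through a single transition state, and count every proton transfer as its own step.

Step 1: The bromide nucleophile donates a lone pair from Br to the α-carbon in a backside attack; simultaneously the C–O σ-bond breaks and both of its electrons leave with MsO⁻. One concerted step with inversion of configuration.
Total: 1 elementary step.

1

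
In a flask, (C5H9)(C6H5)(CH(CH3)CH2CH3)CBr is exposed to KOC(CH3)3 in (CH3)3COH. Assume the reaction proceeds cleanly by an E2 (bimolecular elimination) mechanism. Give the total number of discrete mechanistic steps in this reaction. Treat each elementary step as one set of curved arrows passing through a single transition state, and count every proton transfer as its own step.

1

Step 1: In one step, (CH3)3CO⁻ pulls off a β-proton, the C–Br bond cleaves, and a C=C double bond forms between the α- and β-carbons (E2, anti elimination).
Total: 1 elementary step.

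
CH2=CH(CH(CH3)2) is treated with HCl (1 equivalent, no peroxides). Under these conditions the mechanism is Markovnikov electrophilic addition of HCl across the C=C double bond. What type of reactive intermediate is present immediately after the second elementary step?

Step 1: The π electrons of the C=C bond attack a proton of HCl; Markovnikov addition places the new C–H on the less-substituted alkene carbon, so the positive charge ends up on the more-substituted carbon — a secondary carbocation. The H–Cl bond breaks heterolytically, releasing Cl⁻.
Step 2: A 1,2-hydride shift from the adjacent isopropyl carbon moves the positive charge from the secondary centre to an adjacent carbon, generating a more stable tertiary carbocation.
After step 2 the species present is a tertiary carbocation.

tertiary carbocation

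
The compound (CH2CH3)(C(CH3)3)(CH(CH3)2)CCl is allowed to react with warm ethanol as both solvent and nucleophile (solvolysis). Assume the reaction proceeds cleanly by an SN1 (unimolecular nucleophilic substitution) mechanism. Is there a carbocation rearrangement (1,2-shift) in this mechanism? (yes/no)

The first-formed carbocation is tertiary.
No single 1,2-shift to an adjacent carbon would produce a more-substituted cation than the one already present, so no rearrangement occurs.

no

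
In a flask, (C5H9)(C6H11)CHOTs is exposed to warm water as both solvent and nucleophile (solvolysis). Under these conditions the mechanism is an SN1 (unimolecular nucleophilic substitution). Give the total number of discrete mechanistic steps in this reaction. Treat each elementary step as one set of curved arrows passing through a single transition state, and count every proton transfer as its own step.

Step 1: The C–O bond breaks with both electrons going to the tosylate; TsO⁻ leaves and a secondary carbocation remains.
Step 2: A hydride (H with its bonding pair) migrates from the adjacent cyclopentyl carbon to the cationic centre — a 1,2-hydride shift — upgrading the secondary cation to a tertiary one.
Step 3: A lone pair on the oxygen of H2O attacks the carbocation, forming a new C–O σ-bond and an oxonium ion.
Step 4: Proton transfer from the O–H of the oxonium ion to a solvent molecule delivers the neutral alcohol.
Total: 4 elementary steps.

4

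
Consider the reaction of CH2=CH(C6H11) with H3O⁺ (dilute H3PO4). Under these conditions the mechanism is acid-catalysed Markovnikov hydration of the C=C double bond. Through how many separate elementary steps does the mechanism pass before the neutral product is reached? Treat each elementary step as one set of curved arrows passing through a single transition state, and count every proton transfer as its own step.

4

Step 1: The π electrons of the C=C bond attack a proton of H3O⁺; Markovnikov addition places the new C–H on the less-substituted alkene carbon, so the positive charge ends up on the more-substituted carbon — a secondary carbocation. H2O is released.
Step 2: A hydride (H with its bonding pair) migrates from the adjacent cyclohexyl carbon to the cationic centre — a 1,2-hydride shift — upgrading the secondary cation to a tertiary one.
Step 3: Nucleophilic capture of the cation by H2O produces the protonated alcohol (an oxonium ion).
Step 4: Deprotonation of the oxonium ion by a water molecule delivers the neutral alcohol and regenerates the acid catalyst.
Total: 4 elementary steps.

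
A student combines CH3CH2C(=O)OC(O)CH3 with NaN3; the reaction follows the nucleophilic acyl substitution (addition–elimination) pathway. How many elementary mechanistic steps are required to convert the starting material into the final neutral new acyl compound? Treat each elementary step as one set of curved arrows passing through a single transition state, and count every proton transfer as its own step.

2

Step 1: A lone pair on the N of N3⁻ attacks the electrophilic acyl carbon; the π(C=O) electrons move onto oxygen, giving a tetrahedral intermediate.
Step 2: An oxygen lone pair re-forms the C=O π bond as the C–O σ-bond breaks; CH3CO2⁻ is expelled.
Total: 2 elementary steps.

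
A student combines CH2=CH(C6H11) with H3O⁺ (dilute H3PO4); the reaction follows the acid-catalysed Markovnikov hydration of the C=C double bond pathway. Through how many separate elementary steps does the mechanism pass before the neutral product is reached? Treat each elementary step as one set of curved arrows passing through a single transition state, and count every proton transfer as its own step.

4

Step 1: The π electrons of the C=C bond attack a proton of H3O⁺; Markovnikov addition places the new C–H on the less-substituted alkene carbon, so the positive charge ends up on the more-substituted carbon — a secondary carbocation. H2O is released.
Step 2: Carbocation rearrangement: a 1,2-hydride shift from the adjacent cyclohexyl carbon converts the initially-formed secondary cation into the more stable tertiary cation.
Step 3: Water acts as the nucleophile: an oxygen lone pair bonds to the cationic carbon, giving an oxonium-ion intermediate.
Step 4: Proton transfer from the O–H of the oxonium ion to H2O completes the catalytic cycle and yields the alcohol.
Total: 4 elementary steps.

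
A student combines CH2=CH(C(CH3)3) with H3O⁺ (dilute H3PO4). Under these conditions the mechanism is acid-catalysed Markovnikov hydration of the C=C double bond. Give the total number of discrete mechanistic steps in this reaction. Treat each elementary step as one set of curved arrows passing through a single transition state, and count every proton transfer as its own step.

4

Step 1: Electrophilic addition begins with the π(C=C) electrons forming a bond to the proton of H3O⁺. Following Markovnikov's rule, the resulting cation is secondary. H2O is released.
Step 2: A 1,2-methyl shift from the adjacent tert-butyl carbon moves the positive charge from the secondary centre to an adjacent carbon, generating a more stable tertiary carbocation.
Step 3: Water acts as the nucleophile: an oxygen lone pair bonds to the cationic carbon, giving an oxonium-ion intermediate.
Step 4: Proton transfer from the O–H of the oxonium ion to H2O completes the catalytic cycle and yields the alcohol.
Total: 4 elementary steps.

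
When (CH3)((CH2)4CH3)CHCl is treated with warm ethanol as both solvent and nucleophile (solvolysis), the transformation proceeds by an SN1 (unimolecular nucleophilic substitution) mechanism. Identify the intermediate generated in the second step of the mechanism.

oxonium ion

Step 1: Rate-determining heterolysis of the C–Cl bond gives Cl⁻ and a secondary carbocation.
Step 2: CH3CH2OH donates an oxygen lone pair into the empty p orbital of the cation, giving a protonated ether (an oxonium ion).
After step 2 the species present is an oxonium ion.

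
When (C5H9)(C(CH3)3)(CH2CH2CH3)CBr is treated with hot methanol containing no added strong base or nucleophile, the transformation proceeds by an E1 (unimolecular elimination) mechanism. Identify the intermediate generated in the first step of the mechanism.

tertiary carbocation

Step 1: The C–Br bond breaks with both electrons going to the bromide; Br⁻ leaves and a tertiary carbocation remains.
After step 1 the species present is a tertiary carbocation.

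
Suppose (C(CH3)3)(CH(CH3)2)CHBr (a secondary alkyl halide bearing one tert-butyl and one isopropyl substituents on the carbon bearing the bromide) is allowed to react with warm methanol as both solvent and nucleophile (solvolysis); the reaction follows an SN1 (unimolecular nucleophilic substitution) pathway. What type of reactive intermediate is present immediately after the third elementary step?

Step 1: Ionisation: the C–Br σ-bond cleaves heterolytically; both bonding electrons depart with Br⁻, leaving a secondary carbocation at the α-carbon.
Step 2: A 1,2-hydride shift from the adjacent isopropyl carbon moves the positive charge from the secondary centre to an adjacent carbon, generating a more stable tertiary carbocation.
Step 3: CH3OH donates an oxygen lone pair into the empty p orbital of the cation, giving a protonated ether (an oxonium ion).
After step 3 the species present is an oxonium ion.

oxonium ion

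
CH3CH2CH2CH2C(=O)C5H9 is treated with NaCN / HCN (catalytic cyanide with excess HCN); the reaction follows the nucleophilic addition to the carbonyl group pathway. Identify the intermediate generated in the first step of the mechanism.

tetrahedral alkoxide intermediate

Step 1: A lone pair / filled orbital on CN⁻ attacks the electrophilic carbonyl carbon; the π(C=O) electrons shift onto oxygen, producing a tetrahedral alkoxide intermediate.
After step 1 the species present is a tetrahedral alkoxide intermediate.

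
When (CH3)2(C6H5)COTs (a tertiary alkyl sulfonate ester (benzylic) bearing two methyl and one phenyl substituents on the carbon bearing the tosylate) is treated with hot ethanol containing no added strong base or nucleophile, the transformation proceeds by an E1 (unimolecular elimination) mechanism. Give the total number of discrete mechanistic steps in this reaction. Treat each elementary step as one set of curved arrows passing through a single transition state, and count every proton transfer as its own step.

2

Step 1: The C–O bond breaks with both electrons going to the tosylate; TsO⁻ leaves and a tertiary carbocation remains.
(No 1,2-shift: no single shift to an adjacent carbon would give a more stable cation.)
Step 2: An ethanol molecule (solvent) deprotonates a β-carbon; as the C–H bond breaks, those electrons form the new alkene π bond.
Total: 2 elementary steps.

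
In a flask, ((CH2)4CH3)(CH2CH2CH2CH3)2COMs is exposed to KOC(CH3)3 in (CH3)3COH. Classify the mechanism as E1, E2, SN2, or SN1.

E2

Conditions: a strong/bulky base with a tertiary substrate bearing a β-hydrogen.
These conditions are the textbook signature of the E2 pathway.
A strong (often hindered) base removes a β-H in concert with loss of the leaving group — bimolecular elimination.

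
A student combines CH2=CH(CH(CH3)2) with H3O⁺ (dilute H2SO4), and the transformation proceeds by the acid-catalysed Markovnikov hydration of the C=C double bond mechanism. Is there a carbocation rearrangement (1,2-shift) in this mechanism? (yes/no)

yes

The first-formed carbocation is secondary.
The adjacent isopropyl carbon already bears 2 other carbon substituents and has a hydrogen to migrate; after a 1,2-hydride shift from that carbon the positive charge sits on a tertiary centre.
Tertiary is more stable than secondary, so the shift occurs.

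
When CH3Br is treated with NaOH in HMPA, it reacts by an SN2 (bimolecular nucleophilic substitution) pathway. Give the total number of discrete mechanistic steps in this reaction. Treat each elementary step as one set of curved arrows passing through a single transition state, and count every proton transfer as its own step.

1

Step 1: OH⁻ attacks the back face of the α-carbon while Br⁻ departs with the C–Br bonding pair — a single concerted displacement through a pentacoordinate transition state.
Total: 1 elementary step.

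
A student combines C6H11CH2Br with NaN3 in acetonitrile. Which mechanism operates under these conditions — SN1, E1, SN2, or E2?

SN2

Conditions: a primary substrate with a strong nucleophile in the polar aprotic solvent acetonitrile.
These conditions are the textbook signature of the SN2 pathway.
An unhindered substrate with a strong nucleophile in a polar aprotic solvent favours one-step backside displacement.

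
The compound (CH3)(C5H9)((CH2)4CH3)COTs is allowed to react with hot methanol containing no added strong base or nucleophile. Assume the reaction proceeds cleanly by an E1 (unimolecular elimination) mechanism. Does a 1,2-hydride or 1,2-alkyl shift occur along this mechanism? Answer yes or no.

The first-formed carbocation is tertiary.
No single 1,2-shift to an adjacent carbon would produce a more-substituted cation than the one already present, so no rearrangement occurs.

no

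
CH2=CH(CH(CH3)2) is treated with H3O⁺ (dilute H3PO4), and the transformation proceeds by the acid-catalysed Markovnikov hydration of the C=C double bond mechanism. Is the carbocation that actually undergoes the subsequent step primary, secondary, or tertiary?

tertiary

Step 1: The π electrons of the C=C bond attack a proton of H3O⁺; Markovnikov addition places the new C–H on the less-substituted alkene carbon, so the positive charge ends up on the more-substituted carbon — a secondary carbocation. H2O is released.
Step 2: Carbocation rearrangement: a 1,2-hydride shift from the adjacent isopropyl carbon converts the initially-formed secondary cation into the more stable tertiary cation.
The cation rearranges from secondary to tertiary via a 1,2-hydride shift from the adjacent isopropyl carbon; the tertiary cation is what reacts next.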